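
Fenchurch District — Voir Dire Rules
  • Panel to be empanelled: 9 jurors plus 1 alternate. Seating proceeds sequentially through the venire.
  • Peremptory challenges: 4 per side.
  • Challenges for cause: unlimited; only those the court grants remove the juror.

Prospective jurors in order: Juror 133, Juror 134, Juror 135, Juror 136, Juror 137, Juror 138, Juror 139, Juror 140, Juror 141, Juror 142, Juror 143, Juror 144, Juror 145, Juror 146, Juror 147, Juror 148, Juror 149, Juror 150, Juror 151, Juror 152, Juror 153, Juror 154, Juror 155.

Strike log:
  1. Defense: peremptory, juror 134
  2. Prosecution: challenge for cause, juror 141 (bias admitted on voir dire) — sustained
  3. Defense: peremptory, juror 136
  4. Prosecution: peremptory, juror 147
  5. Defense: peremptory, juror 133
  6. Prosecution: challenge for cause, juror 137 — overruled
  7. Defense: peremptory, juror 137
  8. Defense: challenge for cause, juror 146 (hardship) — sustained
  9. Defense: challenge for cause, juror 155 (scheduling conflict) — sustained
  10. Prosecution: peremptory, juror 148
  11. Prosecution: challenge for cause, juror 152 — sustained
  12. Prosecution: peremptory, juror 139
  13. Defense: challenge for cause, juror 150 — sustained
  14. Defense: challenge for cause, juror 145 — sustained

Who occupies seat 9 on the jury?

153

Removed: #133, #134, #136, #137, #139, #141, #145, #146, #147, #148, #150, #152, #155.
Filling seats in venire order through position 9: #135, #138, #140, #142, #143, #144, #149, #151, #153.
So seat 9 is #153.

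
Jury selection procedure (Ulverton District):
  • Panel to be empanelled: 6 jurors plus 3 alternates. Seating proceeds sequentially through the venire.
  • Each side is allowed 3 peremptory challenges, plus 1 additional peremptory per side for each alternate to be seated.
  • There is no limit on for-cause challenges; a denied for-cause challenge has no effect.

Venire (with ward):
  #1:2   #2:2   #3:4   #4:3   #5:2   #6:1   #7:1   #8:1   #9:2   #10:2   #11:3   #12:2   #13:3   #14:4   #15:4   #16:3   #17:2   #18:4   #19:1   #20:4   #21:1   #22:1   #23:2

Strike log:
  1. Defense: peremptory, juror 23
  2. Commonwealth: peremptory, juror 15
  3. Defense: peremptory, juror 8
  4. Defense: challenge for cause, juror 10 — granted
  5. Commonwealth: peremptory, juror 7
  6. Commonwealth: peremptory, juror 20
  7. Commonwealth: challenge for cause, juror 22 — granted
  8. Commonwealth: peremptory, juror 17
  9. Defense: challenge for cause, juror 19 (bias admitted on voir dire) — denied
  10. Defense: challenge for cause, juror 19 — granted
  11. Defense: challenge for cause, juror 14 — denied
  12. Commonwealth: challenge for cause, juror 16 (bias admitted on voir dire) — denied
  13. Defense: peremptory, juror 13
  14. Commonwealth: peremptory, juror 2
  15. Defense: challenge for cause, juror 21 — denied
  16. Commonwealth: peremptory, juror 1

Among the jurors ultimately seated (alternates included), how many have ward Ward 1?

Removed: #1, #2, #7, #8, #10, #13, #15, #17, #19, #20, #22, #23.
Seated (9 incl. alternates): #3, #4, #5, #6, #9, #11, #12, #14, #16.
Of those, in Ward 1: #6 → 1.

1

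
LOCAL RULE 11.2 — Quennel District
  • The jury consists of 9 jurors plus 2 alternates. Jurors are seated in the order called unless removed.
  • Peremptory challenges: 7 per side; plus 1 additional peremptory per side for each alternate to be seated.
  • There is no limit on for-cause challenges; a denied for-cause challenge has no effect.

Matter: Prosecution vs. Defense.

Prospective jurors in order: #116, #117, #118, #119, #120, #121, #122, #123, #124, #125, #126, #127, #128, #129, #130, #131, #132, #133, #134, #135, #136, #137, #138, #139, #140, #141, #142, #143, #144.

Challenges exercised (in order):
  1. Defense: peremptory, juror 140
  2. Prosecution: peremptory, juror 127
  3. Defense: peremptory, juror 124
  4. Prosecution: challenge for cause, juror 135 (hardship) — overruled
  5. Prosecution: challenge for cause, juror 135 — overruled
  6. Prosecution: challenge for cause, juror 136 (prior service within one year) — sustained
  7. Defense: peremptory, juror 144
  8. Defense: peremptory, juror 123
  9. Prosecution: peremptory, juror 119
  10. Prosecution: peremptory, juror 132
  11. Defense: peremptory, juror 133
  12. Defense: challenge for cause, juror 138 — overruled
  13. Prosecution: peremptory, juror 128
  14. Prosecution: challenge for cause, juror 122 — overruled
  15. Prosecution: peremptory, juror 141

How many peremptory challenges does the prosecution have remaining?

4

Prosecution allotment: 7 base + 1 × 2 alternates = 9.
Prosecution peremptories used: #127, #119, #132, #128, #141 — 5 (for-cause on #135, #135, #136, #122 don't count).
Remaining: 9 − 5 = 4.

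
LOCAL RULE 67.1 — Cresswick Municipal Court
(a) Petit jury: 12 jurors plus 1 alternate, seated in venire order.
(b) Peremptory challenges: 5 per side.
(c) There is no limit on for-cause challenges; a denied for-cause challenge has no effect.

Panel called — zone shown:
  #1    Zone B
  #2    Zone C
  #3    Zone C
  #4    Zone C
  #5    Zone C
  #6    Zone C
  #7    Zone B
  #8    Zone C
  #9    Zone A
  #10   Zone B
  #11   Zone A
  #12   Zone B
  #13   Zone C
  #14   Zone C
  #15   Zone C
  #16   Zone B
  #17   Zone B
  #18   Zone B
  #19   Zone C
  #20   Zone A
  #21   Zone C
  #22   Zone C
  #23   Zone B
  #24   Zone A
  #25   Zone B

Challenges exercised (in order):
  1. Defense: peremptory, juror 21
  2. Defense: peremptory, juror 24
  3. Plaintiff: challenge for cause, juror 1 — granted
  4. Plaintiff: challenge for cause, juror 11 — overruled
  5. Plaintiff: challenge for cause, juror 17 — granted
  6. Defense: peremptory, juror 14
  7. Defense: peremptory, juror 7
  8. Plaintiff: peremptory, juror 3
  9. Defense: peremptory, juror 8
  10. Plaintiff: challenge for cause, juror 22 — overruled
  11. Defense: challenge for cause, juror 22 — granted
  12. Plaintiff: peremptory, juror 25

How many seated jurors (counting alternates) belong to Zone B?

Removed: #1, #3, #7, #8, #14, #17, #21, #22, #24, #25.
Seated (13 incl. alternates): #2, #4, #5, #6, #9, #10, #11, #12, #13, #15, #16, #18, #19.
Of those, in Zone B: #10, #12, #16, #18 → 4.

4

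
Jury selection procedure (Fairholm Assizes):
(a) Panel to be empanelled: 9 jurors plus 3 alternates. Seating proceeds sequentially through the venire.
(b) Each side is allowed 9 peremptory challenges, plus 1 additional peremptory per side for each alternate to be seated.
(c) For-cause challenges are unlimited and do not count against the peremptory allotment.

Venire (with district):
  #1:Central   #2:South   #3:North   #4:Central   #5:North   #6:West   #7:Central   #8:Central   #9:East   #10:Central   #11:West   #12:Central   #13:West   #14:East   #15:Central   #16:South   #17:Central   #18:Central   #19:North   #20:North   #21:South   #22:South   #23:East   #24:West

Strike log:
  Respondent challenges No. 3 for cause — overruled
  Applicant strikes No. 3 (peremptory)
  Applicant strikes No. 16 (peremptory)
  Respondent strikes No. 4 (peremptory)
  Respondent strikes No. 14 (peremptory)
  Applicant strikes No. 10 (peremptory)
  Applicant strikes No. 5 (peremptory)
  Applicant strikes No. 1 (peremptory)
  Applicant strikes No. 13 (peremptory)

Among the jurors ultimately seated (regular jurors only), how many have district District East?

1

Removed: #1, #3, #4, #5, #10, #13, #14, #16.
Seated jurors 1–9: #2, #6, #7, #8, #9, #11, #12, #15, #17 (alternates #18, #19, #20 not counted).
Of those, in District East: #9 → 1.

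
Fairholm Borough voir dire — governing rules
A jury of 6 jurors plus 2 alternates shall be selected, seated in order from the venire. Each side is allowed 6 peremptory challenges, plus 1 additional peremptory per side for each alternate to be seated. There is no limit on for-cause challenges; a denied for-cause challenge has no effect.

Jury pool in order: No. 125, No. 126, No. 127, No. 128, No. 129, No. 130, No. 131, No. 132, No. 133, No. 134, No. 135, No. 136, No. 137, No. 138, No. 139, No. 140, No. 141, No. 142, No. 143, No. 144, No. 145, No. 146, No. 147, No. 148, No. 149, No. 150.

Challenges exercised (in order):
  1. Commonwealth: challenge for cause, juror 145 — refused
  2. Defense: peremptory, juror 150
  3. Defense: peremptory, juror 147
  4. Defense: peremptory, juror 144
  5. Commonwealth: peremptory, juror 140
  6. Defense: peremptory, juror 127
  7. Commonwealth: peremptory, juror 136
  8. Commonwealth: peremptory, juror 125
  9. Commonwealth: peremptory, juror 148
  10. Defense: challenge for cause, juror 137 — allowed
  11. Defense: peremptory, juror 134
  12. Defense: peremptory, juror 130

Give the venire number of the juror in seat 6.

133

Removed: #125, #127, #130, #134, #136, #137, #140, #144, #147, #148, #150. (#145 stays — for-cause denied.)
Seating in order: seats 1–6 → #126, #128, #129, #131, #132, #133; alternates → #135, #138.
So seat 6 is #133.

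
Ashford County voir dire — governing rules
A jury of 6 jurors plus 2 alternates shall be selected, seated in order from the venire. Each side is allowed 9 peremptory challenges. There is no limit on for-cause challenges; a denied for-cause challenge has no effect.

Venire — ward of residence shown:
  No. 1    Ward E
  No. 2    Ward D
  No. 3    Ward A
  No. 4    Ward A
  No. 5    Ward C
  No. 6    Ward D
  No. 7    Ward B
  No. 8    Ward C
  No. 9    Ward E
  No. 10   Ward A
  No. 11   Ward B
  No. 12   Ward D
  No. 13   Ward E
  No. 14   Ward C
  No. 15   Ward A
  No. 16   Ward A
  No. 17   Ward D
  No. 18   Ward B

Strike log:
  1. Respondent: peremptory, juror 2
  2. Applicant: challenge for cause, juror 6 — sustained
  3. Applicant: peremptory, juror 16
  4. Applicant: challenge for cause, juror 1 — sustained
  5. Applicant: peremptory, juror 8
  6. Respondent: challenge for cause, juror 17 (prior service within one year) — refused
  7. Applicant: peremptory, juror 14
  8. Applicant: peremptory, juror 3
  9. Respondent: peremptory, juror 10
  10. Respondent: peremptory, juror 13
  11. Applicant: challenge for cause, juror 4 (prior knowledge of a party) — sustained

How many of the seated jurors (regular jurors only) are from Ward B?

Removed: #1, #2, #3, #4, #6, #8, #10, #13, #14, #16.
Seated jurors 1–6: #5, #7, #9, #11, #12, #15 (alternates #17, #18 not counted).
Of those, in Ward B: #7, #11 → 2.

2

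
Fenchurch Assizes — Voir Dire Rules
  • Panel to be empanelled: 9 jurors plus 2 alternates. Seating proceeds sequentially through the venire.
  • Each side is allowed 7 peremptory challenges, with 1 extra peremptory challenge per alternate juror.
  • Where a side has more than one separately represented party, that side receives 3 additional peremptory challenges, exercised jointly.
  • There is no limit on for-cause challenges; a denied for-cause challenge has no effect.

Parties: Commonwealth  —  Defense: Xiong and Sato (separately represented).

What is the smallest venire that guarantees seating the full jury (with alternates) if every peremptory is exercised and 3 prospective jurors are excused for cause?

35

Seats to fill: 9 + 2 alternates = 11.
Peremptories — Commonwealth: 7 + 1×2 = 9; Defense: 7 + 1×2 + 3 = 12; total 21.
For-cause removals: 3.
Minimum venire: 11 + 21 + 3 = 35.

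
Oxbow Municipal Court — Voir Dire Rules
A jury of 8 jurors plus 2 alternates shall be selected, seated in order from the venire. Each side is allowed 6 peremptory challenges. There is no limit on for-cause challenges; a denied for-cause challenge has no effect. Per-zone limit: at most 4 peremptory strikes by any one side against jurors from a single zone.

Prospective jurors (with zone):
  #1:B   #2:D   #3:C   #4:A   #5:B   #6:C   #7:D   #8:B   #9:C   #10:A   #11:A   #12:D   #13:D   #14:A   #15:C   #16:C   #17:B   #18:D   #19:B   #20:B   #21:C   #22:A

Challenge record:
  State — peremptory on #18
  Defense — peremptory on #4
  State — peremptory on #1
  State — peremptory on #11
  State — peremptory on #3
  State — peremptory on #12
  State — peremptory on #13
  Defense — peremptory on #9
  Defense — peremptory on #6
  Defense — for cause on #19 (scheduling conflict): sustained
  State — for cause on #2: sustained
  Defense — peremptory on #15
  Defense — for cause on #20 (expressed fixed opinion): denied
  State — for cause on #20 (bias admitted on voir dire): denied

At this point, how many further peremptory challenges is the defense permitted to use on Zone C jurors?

Defense peremptories so far: #4, #9, #6, #15 — 4 of 6 used, 2 left overall.
Against Zone C: #9, #6, #15 — 3 used; per-zone cap 4 leaves 1.
Binding limit: min(2, 1) = 1.

1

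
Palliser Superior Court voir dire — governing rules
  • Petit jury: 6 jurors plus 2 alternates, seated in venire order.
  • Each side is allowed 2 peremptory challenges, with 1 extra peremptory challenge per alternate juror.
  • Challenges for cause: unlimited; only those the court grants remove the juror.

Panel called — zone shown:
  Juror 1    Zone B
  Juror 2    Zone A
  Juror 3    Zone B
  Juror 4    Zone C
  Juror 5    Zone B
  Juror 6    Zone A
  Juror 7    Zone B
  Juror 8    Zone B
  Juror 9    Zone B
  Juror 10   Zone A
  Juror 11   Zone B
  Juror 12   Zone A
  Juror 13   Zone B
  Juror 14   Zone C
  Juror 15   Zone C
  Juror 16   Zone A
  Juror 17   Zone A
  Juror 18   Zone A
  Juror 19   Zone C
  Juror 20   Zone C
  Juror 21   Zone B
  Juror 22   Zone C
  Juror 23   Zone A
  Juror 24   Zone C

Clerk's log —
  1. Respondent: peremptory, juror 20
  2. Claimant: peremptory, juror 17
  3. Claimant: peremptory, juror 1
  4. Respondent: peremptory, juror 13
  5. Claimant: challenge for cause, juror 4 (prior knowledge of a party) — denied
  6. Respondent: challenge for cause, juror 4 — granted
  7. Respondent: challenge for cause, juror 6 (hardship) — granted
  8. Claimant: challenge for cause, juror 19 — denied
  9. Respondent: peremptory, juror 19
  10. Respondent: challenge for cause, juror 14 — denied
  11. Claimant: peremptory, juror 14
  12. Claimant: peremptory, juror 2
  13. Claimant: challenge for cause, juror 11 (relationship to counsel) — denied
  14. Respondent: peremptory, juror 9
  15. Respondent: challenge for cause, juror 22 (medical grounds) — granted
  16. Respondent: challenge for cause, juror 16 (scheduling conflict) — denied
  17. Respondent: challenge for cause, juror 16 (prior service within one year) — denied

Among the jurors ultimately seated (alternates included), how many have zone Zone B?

Removed: #1, #2, #4, #6, #9, #13, #14, #17, #19, #20, #22.
Seated (8 incl. alternates): #3, #5, #7, #8, #10, #11, #12, #15.
Of those, in Zone B: #3, #5, #7, #8, #11 → 5.

5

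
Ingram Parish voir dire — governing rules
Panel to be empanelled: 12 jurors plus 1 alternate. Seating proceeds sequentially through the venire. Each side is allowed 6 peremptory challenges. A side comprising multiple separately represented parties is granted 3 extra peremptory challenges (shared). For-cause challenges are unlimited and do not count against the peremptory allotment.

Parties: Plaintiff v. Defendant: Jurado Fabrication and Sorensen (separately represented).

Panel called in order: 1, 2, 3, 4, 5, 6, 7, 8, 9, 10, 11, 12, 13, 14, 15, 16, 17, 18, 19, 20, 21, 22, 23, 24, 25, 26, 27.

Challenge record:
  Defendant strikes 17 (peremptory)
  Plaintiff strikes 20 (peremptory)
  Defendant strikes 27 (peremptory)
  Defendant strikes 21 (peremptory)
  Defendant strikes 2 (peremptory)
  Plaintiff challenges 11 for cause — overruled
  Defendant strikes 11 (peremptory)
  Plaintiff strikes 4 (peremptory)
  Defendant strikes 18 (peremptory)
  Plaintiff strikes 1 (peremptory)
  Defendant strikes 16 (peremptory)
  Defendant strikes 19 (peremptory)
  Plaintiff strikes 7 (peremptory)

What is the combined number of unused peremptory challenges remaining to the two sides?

3

Plaintiff allotment: 6. Defendant allotment: 6 base + 3 multi-party = 9.
Plaintiff peremptories used: #20, #4, #1, #7 — 4 (the for-cause on #11 doesn't count).
Defendant peremptories used: #17, #27, #21, #2, #11, #18, #16, #19 — 8.
Remaining: (6 − 4) + (9 − 8) = 3.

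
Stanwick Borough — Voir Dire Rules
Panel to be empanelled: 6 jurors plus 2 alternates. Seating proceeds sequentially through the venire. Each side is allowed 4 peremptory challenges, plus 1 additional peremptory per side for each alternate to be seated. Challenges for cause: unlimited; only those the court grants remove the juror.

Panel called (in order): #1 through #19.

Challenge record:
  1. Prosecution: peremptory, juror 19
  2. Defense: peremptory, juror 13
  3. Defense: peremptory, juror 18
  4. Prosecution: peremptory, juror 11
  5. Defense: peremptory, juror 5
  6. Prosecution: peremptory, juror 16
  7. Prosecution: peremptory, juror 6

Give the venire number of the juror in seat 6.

8

Removed: #5, #6, #11, #13, #16, #18, #19.
Seating in order: seats 1–6 → #1, #2, #3, #4, #7, #8; alternates → #9, #10.
So seat 6 is #8.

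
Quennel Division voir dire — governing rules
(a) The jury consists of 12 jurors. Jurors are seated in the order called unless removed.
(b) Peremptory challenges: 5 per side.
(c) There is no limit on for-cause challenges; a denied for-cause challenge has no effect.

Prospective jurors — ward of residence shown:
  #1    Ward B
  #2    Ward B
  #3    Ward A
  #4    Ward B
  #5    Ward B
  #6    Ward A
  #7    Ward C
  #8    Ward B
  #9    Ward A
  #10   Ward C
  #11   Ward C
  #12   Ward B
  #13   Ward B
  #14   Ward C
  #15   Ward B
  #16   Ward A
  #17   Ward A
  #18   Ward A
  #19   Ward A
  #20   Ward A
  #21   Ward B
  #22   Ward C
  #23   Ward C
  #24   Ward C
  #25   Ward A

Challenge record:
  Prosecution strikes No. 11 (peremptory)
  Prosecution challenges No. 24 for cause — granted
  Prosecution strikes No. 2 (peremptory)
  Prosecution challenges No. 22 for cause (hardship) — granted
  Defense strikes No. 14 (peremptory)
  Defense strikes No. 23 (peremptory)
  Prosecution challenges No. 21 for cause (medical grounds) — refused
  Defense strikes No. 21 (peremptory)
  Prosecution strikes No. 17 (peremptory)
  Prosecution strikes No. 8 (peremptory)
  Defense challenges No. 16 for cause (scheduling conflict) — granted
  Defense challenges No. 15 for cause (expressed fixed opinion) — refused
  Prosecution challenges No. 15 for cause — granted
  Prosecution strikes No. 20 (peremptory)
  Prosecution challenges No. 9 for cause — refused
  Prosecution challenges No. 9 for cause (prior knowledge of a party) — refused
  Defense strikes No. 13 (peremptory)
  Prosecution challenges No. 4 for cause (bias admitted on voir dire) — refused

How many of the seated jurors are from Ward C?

2

Removed: #2, #8, #11, #13, #14, #15, #16, #17, #20, #21, #22, #23, #24.
Seated jurors 1–12: #1, #3, #4, #5, #6, #7, #9, #10, #12, #18, #19, #25.
Of those, in Ward C: #7, #10 → 2.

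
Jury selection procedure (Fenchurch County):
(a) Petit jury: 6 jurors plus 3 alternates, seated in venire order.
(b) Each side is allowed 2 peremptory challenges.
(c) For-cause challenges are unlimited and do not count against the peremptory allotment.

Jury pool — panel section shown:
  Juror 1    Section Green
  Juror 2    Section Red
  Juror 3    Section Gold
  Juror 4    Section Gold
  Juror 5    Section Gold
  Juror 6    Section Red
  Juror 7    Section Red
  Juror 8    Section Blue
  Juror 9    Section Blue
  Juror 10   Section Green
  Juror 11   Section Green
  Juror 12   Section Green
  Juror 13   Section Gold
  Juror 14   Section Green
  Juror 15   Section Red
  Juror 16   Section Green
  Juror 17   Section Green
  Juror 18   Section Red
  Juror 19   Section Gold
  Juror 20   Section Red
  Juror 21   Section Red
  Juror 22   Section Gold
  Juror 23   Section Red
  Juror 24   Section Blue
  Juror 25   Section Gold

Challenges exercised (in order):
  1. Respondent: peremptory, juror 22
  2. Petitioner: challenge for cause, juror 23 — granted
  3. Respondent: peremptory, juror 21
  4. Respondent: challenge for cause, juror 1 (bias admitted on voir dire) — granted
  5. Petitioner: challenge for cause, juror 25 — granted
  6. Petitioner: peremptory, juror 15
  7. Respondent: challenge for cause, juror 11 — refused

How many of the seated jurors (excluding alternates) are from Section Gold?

Removed: #1, #15, #21, #22, #23, #25.
Seated jurors 1–6: #2, #3, #4, #5, #6, #7 (alternates #8, #9, #10 not counted).
Of those, in Section Gold: #3, #4, #5 → 3.

3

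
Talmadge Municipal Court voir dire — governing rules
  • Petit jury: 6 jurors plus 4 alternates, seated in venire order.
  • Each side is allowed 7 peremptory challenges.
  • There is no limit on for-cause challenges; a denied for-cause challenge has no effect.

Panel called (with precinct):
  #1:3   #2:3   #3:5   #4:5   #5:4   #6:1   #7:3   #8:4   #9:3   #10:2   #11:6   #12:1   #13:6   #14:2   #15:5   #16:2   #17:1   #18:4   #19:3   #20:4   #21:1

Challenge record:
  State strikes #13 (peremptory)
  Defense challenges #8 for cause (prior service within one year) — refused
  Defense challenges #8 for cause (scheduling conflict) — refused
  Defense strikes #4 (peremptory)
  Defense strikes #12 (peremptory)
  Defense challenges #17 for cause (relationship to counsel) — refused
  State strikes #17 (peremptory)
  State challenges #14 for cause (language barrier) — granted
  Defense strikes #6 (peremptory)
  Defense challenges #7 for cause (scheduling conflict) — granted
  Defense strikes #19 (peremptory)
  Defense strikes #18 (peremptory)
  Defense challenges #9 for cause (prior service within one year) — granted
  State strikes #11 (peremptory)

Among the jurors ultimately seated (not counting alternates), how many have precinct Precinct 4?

2

Removed: #4, #6, #7, #9, #11, #12, #13, #14, #17, #18, #19.
Seated jurors 1–6: #1, #2, #3, #5, #8, #10 (alternates #15, #16, #20, #21 not counted).
Of those, in Precinct 4: #5, #8 → 2.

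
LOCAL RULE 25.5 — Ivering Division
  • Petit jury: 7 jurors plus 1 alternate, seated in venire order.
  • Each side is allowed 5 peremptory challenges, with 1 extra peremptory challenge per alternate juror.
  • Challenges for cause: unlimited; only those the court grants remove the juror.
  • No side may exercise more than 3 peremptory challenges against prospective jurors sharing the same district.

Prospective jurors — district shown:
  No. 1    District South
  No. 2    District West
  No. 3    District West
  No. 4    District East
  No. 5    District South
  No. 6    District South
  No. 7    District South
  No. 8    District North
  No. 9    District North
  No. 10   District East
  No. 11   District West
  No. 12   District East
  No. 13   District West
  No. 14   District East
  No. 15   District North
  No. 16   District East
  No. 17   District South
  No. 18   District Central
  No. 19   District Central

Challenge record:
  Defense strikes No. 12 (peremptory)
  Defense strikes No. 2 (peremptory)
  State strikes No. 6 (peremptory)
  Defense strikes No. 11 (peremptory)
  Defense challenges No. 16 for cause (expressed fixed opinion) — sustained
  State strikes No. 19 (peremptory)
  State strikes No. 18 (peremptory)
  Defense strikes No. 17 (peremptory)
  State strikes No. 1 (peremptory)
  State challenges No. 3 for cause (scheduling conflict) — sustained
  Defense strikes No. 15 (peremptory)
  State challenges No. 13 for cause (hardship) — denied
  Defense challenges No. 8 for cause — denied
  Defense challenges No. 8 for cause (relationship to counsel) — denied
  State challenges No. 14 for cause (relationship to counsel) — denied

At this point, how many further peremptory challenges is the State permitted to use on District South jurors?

State peremptories so far: #6, #19, #18, #1 — 4 of 6 used, 2 left overall.
Against District South: #6, #1 — 2 used; per-district cap 3 leaves 1.
Binding limit: min(2, 1) = 1.

1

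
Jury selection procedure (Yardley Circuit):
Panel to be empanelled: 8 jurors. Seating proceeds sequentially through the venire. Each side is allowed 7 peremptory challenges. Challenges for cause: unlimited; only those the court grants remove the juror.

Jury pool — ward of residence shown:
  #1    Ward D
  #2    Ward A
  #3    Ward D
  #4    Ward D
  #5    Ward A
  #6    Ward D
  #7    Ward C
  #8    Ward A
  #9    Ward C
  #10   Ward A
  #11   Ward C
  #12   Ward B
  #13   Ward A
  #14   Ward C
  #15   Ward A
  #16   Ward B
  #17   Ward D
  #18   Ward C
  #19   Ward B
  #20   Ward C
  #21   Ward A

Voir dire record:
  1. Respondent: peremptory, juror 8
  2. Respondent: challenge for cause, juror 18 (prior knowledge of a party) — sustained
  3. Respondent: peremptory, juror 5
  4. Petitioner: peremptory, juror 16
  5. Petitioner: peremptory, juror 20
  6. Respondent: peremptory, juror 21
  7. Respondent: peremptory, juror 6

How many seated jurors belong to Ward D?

3

Removed: #5, #6, #8, #16, #18, #20, #21.
Seated jurors 1–8: #1, #2, #3, #4, #7, #9, #10, #11.
Of those, in Ward D: #1, #3, #4 → 3.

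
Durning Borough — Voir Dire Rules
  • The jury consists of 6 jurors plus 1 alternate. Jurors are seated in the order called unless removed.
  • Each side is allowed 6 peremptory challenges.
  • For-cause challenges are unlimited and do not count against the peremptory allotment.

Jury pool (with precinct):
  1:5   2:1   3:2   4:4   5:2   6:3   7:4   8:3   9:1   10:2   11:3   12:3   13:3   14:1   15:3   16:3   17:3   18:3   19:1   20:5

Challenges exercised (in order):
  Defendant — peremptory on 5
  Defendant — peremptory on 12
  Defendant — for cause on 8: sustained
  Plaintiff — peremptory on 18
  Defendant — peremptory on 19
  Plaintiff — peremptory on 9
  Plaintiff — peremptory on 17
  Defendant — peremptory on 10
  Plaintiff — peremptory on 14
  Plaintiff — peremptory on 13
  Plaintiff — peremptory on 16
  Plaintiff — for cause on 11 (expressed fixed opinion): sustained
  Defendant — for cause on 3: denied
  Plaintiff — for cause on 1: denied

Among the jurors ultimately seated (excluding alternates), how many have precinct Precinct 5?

Removed: #5, #8, #9, #10, #11, #12, #13, #14, #16, #17, #18, #19.
Seated jurors 1–6: #1, #2, #3, #4, #6, #7 (alternates #15 not counted).
Of those, in Precinct 5: #1 → 1.

1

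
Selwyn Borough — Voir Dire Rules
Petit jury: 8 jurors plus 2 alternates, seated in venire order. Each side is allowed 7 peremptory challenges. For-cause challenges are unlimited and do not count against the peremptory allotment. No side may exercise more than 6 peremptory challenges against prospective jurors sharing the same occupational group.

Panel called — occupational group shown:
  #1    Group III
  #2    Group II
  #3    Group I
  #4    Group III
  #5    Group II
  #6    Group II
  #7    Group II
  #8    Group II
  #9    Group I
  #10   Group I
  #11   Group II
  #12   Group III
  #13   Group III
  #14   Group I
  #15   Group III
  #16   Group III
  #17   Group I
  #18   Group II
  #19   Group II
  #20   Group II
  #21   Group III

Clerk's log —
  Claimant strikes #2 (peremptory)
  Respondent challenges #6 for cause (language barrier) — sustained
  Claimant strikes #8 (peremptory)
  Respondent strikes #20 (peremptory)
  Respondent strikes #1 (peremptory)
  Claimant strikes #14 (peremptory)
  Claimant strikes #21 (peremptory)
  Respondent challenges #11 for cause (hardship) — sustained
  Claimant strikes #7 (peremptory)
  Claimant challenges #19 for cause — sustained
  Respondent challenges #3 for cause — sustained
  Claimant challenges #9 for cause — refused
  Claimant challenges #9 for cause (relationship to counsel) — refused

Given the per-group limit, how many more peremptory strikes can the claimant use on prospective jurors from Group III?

2

Claimant peremptories so far: #2, #8, #14, #21, #7 — 5 of 7 used, 2 left overall.
Against Group III: #21 — 1 used; per-group cap 6 leaves 5.
Binding limit: min(2, 5) = 2.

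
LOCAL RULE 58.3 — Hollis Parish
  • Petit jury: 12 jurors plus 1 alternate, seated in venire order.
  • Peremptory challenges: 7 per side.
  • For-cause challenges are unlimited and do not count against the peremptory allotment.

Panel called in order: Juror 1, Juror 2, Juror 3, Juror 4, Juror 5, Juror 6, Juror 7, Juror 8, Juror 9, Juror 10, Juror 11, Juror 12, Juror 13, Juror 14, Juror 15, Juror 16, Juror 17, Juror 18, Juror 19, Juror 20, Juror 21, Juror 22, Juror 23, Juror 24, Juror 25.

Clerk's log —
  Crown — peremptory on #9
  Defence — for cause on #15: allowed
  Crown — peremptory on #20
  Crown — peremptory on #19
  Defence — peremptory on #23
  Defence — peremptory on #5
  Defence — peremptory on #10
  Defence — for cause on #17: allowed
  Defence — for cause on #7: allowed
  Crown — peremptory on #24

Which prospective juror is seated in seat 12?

18

Removed: #5, #7, #9, #10, #15, #17, #19, #20, #23, #24.
Filling seats in venire order through position 12: #1, #2, #3, #4, #6, #8, #11, #12, #13, #14, #16, #18.
So seat 12 is #18.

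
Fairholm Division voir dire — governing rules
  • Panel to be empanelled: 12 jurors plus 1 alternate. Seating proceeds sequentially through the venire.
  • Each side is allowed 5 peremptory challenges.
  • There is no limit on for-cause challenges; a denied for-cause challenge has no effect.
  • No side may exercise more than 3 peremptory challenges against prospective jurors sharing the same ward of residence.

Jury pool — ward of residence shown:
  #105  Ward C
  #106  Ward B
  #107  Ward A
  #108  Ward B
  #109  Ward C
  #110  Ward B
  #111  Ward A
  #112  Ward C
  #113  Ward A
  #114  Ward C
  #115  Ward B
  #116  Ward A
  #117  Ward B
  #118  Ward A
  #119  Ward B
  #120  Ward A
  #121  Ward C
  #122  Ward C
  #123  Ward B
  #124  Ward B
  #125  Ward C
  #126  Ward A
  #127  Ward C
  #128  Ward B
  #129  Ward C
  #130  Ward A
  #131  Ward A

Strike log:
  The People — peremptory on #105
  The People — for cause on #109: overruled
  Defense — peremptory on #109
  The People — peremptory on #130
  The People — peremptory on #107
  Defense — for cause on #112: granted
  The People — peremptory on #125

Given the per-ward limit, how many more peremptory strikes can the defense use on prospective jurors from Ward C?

Defense peremptories so far: #109 — 1 of 5 used, 4 left overall.
Against Ward C: #109 — 1 used; per-ward cap 3 leaves 2.
Binding limit: min(4, 2) = 2.

2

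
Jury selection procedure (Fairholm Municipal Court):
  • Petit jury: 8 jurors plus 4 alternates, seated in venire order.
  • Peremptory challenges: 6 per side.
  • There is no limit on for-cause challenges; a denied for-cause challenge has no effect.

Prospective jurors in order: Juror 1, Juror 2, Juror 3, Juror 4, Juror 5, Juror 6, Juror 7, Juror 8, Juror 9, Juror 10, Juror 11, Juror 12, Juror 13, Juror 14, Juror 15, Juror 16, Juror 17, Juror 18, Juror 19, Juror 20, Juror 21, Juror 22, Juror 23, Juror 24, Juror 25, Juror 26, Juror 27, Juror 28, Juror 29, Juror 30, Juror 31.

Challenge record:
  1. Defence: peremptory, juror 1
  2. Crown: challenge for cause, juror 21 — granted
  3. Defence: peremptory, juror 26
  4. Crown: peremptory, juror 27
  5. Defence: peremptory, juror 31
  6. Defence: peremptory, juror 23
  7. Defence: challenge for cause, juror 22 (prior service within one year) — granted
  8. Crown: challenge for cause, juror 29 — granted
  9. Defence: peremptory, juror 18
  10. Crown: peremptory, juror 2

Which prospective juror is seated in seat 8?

10

Removed: #1, #2, #18, #21, #22, #23, #26, #27, #29, #31.
Seating in order: seats 1–8 → #3, #4, #5, #6, #7, #8, #9, #10; alternates → #11, #12, #13, #14.
So seat 8 is #10.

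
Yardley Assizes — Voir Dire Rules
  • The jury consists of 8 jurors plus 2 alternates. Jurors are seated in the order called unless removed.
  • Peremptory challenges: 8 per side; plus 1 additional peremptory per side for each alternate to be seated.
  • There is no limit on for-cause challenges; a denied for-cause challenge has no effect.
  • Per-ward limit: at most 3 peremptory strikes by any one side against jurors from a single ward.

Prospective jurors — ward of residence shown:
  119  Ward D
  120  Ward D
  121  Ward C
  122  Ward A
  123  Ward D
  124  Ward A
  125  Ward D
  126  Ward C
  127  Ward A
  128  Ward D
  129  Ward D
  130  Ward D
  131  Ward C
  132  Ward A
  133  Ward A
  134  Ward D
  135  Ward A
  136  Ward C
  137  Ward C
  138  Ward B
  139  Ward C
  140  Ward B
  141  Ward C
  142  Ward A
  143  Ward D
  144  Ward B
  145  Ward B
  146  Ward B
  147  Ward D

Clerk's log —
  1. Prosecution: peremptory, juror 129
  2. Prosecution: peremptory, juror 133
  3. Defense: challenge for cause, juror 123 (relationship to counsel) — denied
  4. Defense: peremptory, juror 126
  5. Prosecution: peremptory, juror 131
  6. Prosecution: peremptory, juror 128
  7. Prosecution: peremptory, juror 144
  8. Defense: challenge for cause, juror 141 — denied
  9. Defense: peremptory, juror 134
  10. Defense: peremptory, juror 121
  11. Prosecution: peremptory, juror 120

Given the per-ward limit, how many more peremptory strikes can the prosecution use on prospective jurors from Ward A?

Prosecution peremptories so far: #129, #133, #131, #128, #144, #120 — 6 of 10 used, 4 left overall.
Against Ward A: #133 — 1 used; per-ward cap 3 leaves 2.
Binding limit: min(4, 2) = 2.

2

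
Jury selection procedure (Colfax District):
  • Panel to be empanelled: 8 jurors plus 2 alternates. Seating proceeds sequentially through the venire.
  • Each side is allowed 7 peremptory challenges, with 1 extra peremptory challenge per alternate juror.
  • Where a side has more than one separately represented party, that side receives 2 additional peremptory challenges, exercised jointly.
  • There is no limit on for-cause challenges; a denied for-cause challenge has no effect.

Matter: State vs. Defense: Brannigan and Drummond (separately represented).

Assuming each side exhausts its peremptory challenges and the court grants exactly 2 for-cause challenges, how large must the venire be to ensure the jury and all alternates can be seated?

32

Seats to fill: 8 + 2 alternates = 10.
Peremptories — State: 7 + 1×2 = 9; Defense: 7 + 1×2 + 2 = 11; total 20.
For-cause removals: 2.
Minimum venire: 10 + 20 + 2 = 32.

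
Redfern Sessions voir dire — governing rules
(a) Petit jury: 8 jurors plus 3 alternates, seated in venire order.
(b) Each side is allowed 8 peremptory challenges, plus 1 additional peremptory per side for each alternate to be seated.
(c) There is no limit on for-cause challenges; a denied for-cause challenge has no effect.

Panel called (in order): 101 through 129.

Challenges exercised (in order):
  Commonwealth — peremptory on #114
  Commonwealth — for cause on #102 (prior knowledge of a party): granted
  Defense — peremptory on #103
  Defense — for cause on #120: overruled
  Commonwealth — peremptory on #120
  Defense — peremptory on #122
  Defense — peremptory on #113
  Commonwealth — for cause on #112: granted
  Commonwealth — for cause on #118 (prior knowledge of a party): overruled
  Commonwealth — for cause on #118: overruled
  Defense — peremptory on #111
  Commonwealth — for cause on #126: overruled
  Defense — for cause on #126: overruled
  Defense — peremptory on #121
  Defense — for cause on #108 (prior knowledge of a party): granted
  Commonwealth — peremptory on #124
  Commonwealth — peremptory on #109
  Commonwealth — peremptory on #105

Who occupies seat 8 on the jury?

Removed: #102, #103, #105, #108, #109, #111, #112, #113, #114, #120, #121, #122, #124. (#118, #126 stay — for-cause denied.)
Filling seats in venire order through position 8: #101, #104, #106, #107, #110, #115, #116, #117.
So seat 8 is #117.

117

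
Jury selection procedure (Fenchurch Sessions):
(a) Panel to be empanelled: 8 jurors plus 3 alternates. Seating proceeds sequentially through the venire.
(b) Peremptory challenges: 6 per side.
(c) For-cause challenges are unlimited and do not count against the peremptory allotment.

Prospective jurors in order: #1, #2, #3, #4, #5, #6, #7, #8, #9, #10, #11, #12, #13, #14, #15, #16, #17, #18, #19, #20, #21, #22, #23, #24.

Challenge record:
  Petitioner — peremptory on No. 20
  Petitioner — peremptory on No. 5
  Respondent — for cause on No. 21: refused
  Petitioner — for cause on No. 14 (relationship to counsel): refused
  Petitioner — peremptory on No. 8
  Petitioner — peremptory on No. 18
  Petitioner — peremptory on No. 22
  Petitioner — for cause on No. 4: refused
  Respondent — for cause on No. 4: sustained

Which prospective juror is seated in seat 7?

10

Removed: #4, #5, #8, #18, #20, #22. (#14, #21 stay — for-cause denied.)
Seating in order: seats 1–8 → #1, #2, #3, #6, #7, #9, #10, #11; alternates → #12, #13, #14.
So seat 7 is #10.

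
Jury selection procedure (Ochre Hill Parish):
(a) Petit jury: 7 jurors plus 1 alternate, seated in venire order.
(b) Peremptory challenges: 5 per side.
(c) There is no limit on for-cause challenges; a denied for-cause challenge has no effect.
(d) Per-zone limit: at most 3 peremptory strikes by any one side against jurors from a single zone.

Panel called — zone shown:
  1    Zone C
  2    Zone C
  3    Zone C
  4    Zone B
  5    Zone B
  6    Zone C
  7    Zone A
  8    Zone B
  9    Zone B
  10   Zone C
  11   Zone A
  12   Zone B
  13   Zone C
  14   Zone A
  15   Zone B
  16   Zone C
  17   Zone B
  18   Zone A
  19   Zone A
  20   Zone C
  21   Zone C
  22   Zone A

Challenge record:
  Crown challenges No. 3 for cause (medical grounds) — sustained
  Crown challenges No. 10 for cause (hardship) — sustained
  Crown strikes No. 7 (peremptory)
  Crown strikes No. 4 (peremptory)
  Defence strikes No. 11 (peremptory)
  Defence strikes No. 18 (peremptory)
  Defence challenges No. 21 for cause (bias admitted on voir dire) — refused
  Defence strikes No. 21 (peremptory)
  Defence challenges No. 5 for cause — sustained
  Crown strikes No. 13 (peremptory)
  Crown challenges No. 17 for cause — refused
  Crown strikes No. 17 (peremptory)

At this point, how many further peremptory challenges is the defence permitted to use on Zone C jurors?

2

Defence peremptories so far: #11, #18, #21 — 3 of 5 used, 2 left overall.
Against Zone C: #21 — 1 used; per-zone cap 3 leaves 2.
Binding limit: min(2, 2) = 2.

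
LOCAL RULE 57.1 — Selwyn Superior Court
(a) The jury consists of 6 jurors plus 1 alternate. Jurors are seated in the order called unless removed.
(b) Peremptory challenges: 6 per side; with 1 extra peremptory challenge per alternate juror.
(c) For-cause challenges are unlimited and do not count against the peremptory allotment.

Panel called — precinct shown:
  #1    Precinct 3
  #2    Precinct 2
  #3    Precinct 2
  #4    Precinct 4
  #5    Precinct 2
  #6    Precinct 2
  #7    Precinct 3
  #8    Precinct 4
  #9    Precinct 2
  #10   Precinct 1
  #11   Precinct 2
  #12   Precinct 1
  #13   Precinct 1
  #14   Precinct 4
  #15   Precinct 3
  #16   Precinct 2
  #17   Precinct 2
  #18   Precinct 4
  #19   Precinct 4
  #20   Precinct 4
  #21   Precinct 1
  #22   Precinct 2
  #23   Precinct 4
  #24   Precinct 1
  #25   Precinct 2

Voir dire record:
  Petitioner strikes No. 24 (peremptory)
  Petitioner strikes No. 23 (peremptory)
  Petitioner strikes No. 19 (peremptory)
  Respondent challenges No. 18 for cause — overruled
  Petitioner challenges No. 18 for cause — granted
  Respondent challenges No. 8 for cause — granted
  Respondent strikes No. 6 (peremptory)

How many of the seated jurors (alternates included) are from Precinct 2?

Removed: #6, #8, #18, #19, #23, #24.
Seated (7 incl. alternates): #1, #2, #3, #4, #5, #7, #9.
Of those, in Precinct 2: #2, #3, #5, #9 → 4.

4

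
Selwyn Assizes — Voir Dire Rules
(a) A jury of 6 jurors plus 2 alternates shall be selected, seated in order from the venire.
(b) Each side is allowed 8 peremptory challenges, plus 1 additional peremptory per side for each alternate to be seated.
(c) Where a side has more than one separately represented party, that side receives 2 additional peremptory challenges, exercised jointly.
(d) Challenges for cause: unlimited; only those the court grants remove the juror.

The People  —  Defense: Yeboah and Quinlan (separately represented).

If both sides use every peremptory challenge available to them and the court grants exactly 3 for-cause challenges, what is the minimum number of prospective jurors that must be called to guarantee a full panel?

Seats to fill: 6 + 2 alternates = 8.
Peremptories — The People: 8 + 1×2 = 10; Defense: 8 + 1×2 + 2 = 12; total 22.
For-cause removals: 3.
Minimum venire: 8 + 22 + 3 = 33.

33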